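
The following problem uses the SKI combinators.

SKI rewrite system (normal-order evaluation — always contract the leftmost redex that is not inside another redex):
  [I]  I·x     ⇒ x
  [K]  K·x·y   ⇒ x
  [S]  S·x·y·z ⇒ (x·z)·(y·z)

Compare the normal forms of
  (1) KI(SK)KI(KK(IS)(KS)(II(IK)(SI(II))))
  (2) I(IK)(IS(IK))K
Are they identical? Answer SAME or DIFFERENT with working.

Answer: DIFFERENT — A ⇓ I, B ⇓ SK

Derivation:
Term A:
  start: KI(SK)KI(KK(IS)(KS)(II(IK)(SI(II))))
  step 1: IKI(KK(IS)(KS)(II(IK)(SI(II))))
  step 2: KI(KK(IS)(KS)(II(IK)(SI(II))))
  step 3: I

Term B:
  start: I(IK)(IS(IK))K
  step 1: IK(IS(IK))K
  step 2: K(IS(IK))K
  step 3: IS(IK)
  step 4: S(IK)
  step 5: SK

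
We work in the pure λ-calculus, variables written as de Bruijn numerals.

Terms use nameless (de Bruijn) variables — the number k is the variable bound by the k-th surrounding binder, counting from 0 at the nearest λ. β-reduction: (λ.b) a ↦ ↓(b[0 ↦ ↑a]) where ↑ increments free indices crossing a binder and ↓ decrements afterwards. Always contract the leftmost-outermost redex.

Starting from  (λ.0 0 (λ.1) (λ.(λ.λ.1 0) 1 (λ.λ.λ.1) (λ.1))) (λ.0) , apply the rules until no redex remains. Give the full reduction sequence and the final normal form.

  start: (λ.0 0 (λ.1) (λ.(λ.λ.1 0) 1 (λ.λ.λ.1) (λ.1))) (λ.0)
  step 1: (λ.0) (λ.0) (λ.λ.0) (λ.(λ.λ.1 0) (λ.0) (λ.λ.λ.1) (λ.1))
  step 2: (λ.0) (λ.λ.0) (λ.(λ.λ.1 0) (λ.0) (λ.λ.λ.1) (λ.1))
  step 3: (λ.λ.0) (λ.(λ.λ.1 0) (λ.0) (λ.λ.λ.1) (λ.1))
  step 4: λ.0

Answer: normal form = λ.0  (in 4 steps)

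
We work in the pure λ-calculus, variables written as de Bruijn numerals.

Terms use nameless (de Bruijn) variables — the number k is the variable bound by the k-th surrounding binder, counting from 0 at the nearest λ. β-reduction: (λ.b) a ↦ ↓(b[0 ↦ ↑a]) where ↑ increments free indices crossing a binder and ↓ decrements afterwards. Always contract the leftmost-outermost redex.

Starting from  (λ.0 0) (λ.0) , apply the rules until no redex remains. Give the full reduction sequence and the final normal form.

  start: (λ.0 0) (λ.0)
  →1  (λ.0) (λ.0)
  →2  λ.0

Answer: normal form = λ.0  (in 2 steps)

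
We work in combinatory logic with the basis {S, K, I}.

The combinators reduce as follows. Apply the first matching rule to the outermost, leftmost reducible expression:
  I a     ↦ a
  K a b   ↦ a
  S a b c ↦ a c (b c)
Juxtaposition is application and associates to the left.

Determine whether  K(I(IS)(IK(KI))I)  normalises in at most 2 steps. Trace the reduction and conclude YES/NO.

  start: K(I(IS)(IK(KI))I)
  step 1: K(IS(IK(KI))I)
  step 2: K(S(IK(KI))I)

Answer: NO — after 2 steps the term is K(S(IK(KI))I), not yet normal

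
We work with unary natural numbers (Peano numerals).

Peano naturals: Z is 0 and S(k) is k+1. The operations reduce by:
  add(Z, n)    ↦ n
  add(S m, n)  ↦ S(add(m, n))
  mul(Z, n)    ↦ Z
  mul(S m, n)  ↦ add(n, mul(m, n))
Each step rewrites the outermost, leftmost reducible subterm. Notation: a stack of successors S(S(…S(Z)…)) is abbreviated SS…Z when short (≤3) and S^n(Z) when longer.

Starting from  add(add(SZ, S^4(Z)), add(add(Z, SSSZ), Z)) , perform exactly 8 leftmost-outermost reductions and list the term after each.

Answer: after 8 steps: S(S(S(S(S(add(add(Z, SSSZ), Z))))))

Derivation:
  start: add(add(SZ, S^4(Z)), add(add(Z, SSSZ), Z))
  step 1: add(S(add(Z, S^4(Z))), add(add(Z, SSSZ), Z))
  step 2: S(add(add(Z, S^4(Z)), add(add(Z, SSSZ), Z)))
  step 3: S(add(S^4(Z), add(add(Z, SSSZ), Z)))
  step 4: S(S(add(SSSZ, add(add(Z, SSSZ), Z))))
  step 5: S(S(S(add(SSZ, add(add(Z, SSSZ), Z)))))
  step 6: S(S(S(S(add(SZ, add(add(Z, SSSZ), Z))))))
  step 7: S(S(S(S(S(add(Z, add(add(Z, SSSZ), Z)))))))
  step 8: S(S(S(S(S(add(add(Z, SSSZ), Z))))))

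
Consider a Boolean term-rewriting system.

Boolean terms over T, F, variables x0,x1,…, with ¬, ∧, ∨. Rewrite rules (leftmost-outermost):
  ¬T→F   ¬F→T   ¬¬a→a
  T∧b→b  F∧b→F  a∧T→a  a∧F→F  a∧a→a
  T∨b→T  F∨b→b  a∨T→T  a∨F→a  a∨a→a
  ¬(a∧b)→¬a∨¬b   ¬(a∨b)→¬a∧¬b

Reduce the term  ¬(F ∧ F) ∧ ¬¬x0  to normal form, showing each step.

  start: ¬(F ∧ F) ∧ ¬¬x0
  →1  (¬F ∨ ¬F) ∧ ¬¬x0
  →2  ¬F ∧ ¬¬x0
  →3  T ∧ ¬¬x0
  →4  ¬¬x0
  →5  x0

Answer: normal form = x0  (in 5 steps)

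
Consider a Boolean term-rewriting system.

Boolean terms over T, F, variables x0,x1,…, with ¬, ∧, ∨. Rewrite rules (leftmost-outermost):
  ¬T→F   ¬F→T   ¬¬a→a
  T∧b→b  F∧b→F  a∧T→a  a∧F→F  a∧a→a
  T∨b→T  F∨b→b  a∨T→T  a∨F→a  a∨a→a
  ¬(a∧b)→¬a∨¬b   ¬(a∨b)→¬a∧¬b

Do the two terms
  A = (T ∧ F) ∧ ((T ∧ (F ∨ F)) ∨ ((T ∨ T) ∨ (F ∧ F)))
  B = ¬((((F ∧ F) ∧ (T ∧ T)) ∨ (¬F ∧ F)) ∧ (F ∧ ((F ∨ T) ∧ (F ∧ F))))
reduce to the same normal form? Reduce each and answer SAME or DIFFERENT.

Term A:
  start: (T ∧ F) ∧ ((T ∧ (F ∨ F)) ∨ ((T ∨ T) ∨ (F ∧ F)))
  [1] F ∧ ((T ∧ (F ∨ F)) ∨ ((T ∨ T) ∨ (F ∧ F)))
  [2] F

Term B:
  start: ¬((((F ∧ F) ∧ (T ∧ T)) ∨ (¬F ∧ F)) ∧ (F ∧ ((F ∨ T) ∧ (F ∧ F))))
  [1] ¬(((F ∧ F) ∧ (T ∧ T)) ∨ (¬F ∧ F)) ∨ ¬(F ∧ ((F ∨ T) ∧ (F ∧ F)))
  [2] (¬((F ∧ F) ∧ (T ∧ T)) ∧ ¬(¬F ∧ F)) ∨ ¬(F ∧ ((F ∨ T) ∧ (F ∧ F)))
  [3] ((¬(F ∧ F) ∨ ¬(T ∧ T)) ∧ ¬(¬F ∧ F)) ∨ ¬(F ∧ ((F ∨ T) ∧ (F ∧ F)))
  [4] (((¬F ∨ ¬F) ∨ ¬(T ∧ T)) ∧ ¬(¬F ∧ F)) ∨ ¬(F ∧ ((F ∨ T) ∧ (F ∧ F)))
  [5] ((¬F ∨ ¬(T ∧ T)) ∧ ¬(¬F ∧ F)) ∨ ¬(F ∧ ((F ∨ T) ∧ (F ∧ F)))
  [6] ((T ∨ ¬(T ∧ T)) ∧ ¬(¬F ∧ F)) ∨ ¬(F ∧ ((F ∨ T) ∧ (F ∧ F)))
  [7] (T ∧ ¬(¬F ∧ F)) ∨ ¬(F ∧ ((F ∨ T) ∧ (F ∧ F)))
  [8] ¬(¬F ∧ F) ∨ ¬(F ∧ ((F ∨ T) ∧ (F ∧ F)))
  [9] (¬¬F ∨ ¬F) ∨ ¬(F ∧ ((F ∨ T) ∧ (F ∧ F)))
  [10] (F ∨ ¬F) ∨ ¬(F ∧ ((F ∨ T) ∧ (F ∧ F)))
  [11] ¬F ∨ ¬(F ∧ ((F ∨ T) ∧ (F ∧ F)))
  [12] T ∨ ¬(F ∧ ((F ∨ T) ∧ (F ∧ F)))
  [13] T

Answer: DIFFERENT — A ⇓ F, B ⇓ T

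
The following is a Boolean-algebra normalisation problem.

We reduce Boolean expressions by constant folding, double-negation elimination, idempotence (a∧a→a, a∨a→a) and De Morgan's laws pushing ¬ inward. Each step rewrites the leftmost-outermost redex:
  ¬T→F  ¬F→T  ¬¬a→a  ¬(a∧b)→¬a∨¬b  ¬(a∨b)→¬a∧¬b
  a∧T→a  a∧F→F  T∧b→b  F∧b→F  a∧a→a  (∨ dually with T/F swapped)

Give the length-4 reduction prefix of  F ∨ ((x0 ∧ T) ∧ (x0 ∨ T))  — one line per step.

Answer: after 4 steps: x0

Reduction:
  start: F ∨ ((x0 ∧ T) ∧ (x0 ∨ T))
  [1] (x0 ∧ T) ∧ (x0 ∨ T)
  [2] x0 ∧ (x0 ∨ T)
  [3] x0 ∧ T
  [4] x0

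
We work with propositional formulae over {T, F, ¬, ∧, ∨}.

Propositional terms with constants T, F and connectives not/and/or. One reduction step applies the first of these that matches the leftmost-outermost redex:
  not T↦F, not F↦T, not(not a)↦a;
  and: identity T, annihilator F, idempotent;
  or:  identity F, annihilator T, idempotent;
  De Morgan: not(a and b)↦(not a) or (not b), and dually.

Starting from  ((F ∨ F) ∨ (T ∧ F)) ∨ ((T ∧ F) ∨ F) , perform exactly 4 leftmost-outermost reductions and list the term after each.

Answer: after 4 steps: (T ∧ F) ∨ F

Working:
  start: ((F ∨ F) ∨ (T ∧ F)) ∨ ((T ∧ F) ∨ F)
  step 1: (F ∨ (T ∧ F)) ∨ ((T ∧ F) ∨ F)
  step 2: (T ∧ F) ∨ ((T ∧ F) ∨ F)
  step 3: F ∨ ((T ∧ F) ∨ F)
  step 4: (T ∧ F) ∨ F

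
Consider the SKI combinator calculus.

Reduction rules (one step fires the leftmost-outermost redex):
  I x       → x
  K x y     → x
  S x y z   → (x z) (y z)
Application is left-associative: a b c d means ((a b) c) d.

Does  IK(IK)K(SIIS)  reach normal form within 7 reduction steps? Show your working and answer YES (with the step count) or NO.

  start: IK(IK)K(SIIS)
  step 1: K(IK)K(SIIS)
  step 2: IK(SIIS)
  step 3: K(SIIS)
  step 4: K(IS(IS))
  step 5: K(S(IS))
  step 6: K(SS)

Answer: YES — reaches normal form K(SS) in 6 ≤ 7 steps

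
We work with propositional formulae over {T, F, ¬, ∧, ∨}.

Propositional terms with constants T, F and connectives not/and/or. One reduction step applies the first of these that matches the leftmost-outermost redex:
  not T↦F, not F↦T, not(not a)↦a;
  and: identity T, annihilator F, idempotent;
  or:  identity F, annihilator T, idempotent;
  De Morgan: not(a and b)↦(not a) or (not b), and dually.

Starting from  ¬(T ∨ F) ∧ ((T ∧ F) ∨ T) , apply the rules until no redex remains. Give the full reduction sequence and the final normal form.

Answer: normal form = F  (in 4 steps)

Reduction:
  start: ¬(T ∨ F) ∧ ((T ∧ F) ∨ T)
  [1] (¬T ∧ ¬F) ∧ ((T ∧ F) ∨ T)
  [2] (F ∧ ¬F) ∧ ((T ∧ F) ∨ T)
  [3] F ∧ ((T ∧ F) ∨ T)
  [4] F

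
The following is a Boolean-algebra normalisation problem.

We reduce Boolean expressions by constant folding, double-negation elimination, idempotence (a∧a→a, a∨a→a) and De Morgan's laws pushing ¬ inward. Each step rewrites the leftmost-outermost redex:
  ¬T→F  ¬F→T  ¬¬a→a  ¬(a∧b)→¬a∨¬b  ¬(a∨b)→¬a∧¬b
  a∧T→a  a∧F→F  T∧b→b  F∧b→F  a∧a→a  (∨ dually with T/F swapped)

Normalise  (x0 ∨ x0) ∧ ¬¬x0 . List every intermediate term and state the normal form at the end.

  start: (x0 ∨ x0) ∧ ¬¬x0
  [1] x0 ∧ ¬¬x0
  [2] x0 ∧ x0
  [3] x0

Answer: normal form = x0  (in 3 steps)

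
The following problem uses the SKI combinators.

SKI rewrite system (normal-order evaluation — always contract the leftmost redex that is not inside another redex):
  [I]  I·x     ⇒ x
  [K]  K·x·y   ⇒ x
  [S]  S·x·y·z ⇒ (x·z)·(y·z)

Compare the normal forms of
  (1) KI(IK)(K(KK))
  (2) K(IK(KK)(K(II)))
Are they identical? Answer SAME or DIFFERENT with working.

Term A:
  start: KI(IK)(K(KK))
  →1  I(K(KK))
  →2  K(KK)

Term B:
  start: K(IK(KK)(K(II)))
  →1  K(K(KK)(K(II)))
  →2  K(KK)

Answer: SAME — A ⇓ K(KK), B ⇓ K(KK)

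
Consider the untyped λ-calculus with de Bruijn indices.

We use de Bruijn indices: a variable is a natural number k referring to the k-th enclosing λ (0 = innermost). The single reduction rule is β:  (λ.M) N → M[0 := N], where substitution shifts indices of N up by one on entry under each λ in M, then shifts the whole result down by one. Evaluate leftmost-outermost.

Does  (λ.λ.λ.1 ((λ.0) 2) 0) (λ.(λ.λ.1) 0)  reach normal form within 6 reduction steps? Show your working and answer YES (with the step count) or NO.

  start: (λ.λ.λ.1 ((λ.0) 2) 0) (λ.(λ.λ.1) 0)
  [1] λ.λ.1 ((λ.0) (λ.(λ.λ.1) 0)) 0
  [2] λ.λ.1 (λ.(λ.λ.1) 0) 0
  [3] λ.λ.1 (λ.λ.1) 0

Answer: YES — reaches normal form λ.λ.1 (λ.λ.1) 0 in 3 ≤ 6 steps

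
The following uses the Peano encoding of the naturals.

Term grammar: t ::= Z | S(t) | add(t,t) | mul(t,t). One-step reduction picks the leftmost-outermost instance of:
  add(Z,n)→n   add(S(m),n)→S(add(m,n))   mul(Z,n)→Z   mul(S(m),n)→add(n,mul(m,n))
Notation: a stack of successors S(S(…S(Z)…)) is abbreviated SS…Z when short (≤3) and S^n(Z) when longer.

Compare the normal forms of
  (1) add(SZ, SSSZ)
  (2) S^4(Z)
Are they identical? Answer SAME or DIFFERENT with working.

Term A:
  start: add(SZ, SSSZ)
  [1] S(add(Z, SSSZ))
  [2] S^4(Z)

Term B:
  start: S^4(Z)

Answer: SAME — A ⇓ S^4(Z), B ⇓ S^4(Z)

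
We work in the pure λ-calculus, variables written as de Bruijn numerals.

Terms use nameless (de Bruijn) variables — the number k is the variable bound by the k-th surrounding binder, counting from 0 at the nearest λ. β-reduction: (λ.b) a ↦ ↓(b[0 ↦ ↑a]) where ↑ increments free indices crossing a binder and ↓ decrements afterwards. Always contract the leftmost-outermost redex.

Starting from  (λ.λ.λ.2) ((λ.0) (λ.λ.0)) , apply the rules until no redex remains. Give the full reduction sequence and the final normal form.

Answer: normal form = λ.λ.λ.λ.0  (in 2 steps)

Working:
  start: (λ.λ.λ.2) ((λ.0) (λ.λ.0))
  →1  λ.λ.(λ.0) (λ.λ.0)
  →2  λ.λ.λ.λ.0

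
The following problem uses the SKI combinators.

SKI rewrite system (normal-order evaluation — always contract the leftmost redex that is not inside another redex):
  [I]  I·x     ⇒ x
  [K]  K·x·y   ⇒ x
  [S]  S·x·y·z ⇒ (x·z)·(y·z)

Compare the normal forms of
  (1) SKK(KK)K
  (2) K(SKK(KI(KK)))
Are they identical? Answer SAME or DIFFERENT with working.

Answer: DIFFERENT — A ⇓ K, B ⇓ KI

Derivation:
Term A:
  start: SKK(KK)K
  [1] K(KK)(K(KK))K
  [2] KKK
  [3] K

Term B:
  start: K(SKK(KI(KK)))
  [1] K(K(KI(KK))(K(KI(KK))))
  [2] K(KI(KK))
  [3] KI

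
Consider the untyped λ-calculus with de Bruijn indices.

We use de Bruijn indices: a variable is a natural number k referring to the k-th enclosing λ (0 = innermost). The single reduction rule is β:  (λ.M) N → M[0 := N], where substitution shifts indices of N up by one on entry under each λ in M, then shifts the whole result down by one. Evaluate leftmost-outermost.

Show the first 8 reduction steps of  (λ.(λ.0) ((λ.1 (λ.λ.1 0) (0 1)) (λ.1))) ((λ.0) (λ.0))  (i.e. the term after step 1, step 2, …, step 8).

  start: (λ.(λ.0) ((λ.1 (λ.λ.1 0) (0 1)) (λ.1))) ((λ.0) (λ.0))
  step 1: (λ.0) ((λ.(λ.0) (λ.0) (λ.λ.1 0) (0 ((λ.0) (λ.0)))) (λ.(λ.0) (λ.0)))
  step 2: (λ.(λ.0) (λ.0) (λ.λ.1 0) (0 ((λ.0) (λ.0)))) (λ.(λ.0) (λ.0))
  step 3: (λ.0) (λ.0) (λ.λ.1 0) ((λ.(λ.0) (λ.0)) ((λ.0) (λ.0)))
  step 4: (λ.0) (λ.λ.1 0) ((λ.(λ.0) (λ.0)) ((λ.0) (λ.0)))
  step 5: (λ.λ.1 0) ((λ.(λ.0) (λ.0)) ((λ.0) (λ.0)))
  step 6: λ.(λ.(λ.0) (λ.0)) ((λ.0) (λ.0)) 0
  step 7: λ.(λ.0) (λ.0) 0
  step 8: λ.(λ.0) 0

Answer: after 8 steps: λ.(λ.0) 0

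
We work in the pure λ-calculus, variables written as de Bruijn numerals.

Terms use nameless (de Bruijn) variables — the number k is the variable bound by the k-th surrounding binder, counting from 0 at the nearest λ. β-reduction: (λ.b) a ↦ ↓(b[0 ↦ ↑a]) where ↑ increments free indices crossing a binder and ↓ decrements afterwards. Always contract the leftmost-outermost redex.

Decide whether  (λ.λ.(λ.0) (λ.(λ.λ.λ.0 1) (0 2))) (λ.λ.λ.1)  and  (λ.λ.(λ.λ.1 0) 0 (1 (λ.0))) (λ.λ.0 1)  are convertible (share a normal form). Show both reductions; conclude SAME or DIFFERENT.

Term A:
  start: (λ.λ.(λ.0) (λ.(λ.λ.λ.0 1) (0 2))) (λ.λ.λ.1)
  step 1: λ.(λ.0) (λ.(λ.λ.λ.0 1) (0 (λ.λ.λ.1)))
  step 2: λ.λ.(λ.λ.λ.0 1) (0 (λ.λ.λ.1))
  step 3: λ.λ.λ.λ.0 1

Term B:
  start: (λ.λ.(λ.λ.1 0) 0 (1 (λ.0))) (λ.λ.0 1)
  step 1: λ.(λ.λ.1 0) 0 ((λ.λ.0 1) (λ.0))
  step 2: λ.(λ.1 0) ((λ.λ.0 1) (λ.0))
  step 3: λ.0 ((λ.λ.0 1) (λ.0))
  step 4: λ.0 (λ.0 (λ.0))

Answer: DIFFERENT — A ⇓ λ.λ.λ.λ.0 1, B ⇓ λ.0 (λ.0 (λ.0))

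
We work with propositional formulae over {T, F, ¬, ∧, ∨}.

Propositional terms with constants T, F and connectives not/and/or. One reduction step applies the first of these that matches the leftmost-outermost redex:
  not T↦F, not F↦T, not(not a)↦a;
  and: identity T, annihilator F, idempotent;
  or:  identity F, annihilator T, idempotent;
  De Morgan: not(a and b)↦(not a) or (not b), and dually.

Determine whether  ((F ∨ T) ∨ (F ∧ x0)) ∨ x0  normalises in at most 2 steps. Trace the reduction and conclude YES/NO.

  start: ((F ∨ T) ∨ (F ∧ x0)) ∨ x0
  [1] (T ∨ (F ∧ x0)) ∨ x0
  [2] T ∨ x0

Answer: NO — after 2 steps the term is T ∨ x0, not yet normal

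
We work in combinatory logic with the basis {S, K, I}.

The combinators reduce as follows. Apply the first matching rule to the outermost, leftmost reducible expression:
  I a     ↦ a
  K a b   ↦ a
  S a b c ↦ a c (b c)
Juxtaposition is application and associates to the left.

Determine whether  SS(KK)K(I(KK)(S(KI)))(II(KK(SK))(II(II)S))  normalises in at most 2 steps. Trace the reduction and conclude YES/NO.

  start: SS(KK)K(I(KK)(S(KI)))(II(KK(SK))(II(II)S))
  [1] SK(KKK)(I(KK)(S(KI)))(II(KK(SK))(II(II)S))
  [2] K(I(KK)(S(KI)))(KKK(I(KK)(S(KI))))(II(KK(SK))(II(II)S))

Answer: NO — after 2 steps the term is K(I(KK)(S(KI)))(KKK(I(KK)(S(KI))))(II(KK(SK))(II(II)S)), not yet normal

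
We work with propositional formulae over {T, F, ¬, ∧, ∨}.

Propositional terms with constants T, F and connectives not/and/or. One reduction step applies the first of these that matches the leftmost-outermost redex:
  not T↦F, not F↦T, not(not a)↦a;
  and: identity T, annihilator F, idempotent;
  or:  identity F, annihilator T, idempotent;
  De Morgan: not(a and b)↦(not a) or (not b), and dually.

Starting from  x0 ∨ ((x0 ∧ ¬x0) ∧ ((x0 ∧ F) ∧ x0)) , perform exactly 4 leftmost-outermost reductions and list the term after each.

  start: x0 ∨ ((x0 ∧ ¬x0) ∧ ((x0 ∧ F) ∧ x0))
  [1] x0 ∨ ((x0 ∧ ¬x0) ∧ (F ∧ x0))
  [2] x0 ∨ ((x0 ∧ ¬x0) ∧ F)
  [3] x0 ∨ F
  [4] x0

Answer: after 4 steps: x0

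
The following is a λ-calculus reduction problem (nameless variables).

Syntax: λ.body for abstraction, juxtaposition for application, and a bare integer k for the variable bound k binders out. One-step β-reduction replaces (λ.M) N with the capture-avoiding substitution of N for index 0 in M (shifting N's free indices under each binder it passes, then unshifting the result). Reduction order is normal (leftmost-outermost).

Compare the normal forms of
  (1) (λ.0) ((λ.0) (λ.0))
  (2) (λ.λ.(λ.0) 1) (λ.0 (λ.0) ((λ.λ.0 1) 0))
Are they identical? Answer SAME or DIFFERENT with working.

Term A:
  start: (λ.0) ((λ.0) (λ.0))
  [1] (λ.0) (λ.0)
  [2] λ.0

Term B:
  start: (λ.λ.(λ.0) 1) (λ.0 (λ.0) ((λ.λ.0 1) 0))
  [1] λ.(λ.0) (λ.0 (λ.0) ((λ.λ.0 1) 0))
  [2] λ.λ.0 (λ.0) ((λ.λ.0 1) 0)
  [3] λ.λ.0 (λ.0) (λ.0 1)

Answer: DIFFERENT — A ⇓ λ.0, B ⇓ λ.λ.0 (λ.0) (λ.0 1)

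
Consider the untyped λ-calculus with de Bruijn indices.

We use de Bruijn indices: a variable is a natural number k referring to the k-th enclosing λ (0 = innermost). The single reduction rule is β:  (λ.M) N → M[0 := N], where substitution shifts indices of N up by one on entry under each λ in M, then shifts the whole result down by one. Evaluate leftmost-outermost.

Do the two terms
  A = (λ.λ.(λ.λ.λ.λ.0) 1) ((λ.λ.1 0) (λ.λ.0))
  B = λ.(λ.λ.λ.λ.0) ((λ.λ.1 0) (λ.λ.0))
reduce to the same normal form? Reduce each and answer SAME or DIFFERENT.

Answer: SAME — A ⇓ λ.λ.λ.λ.0, B ⇓ λ.λ.λ.λ.0

Working:
Term A:
  start: (λ.λ.(λ.λ.λ.λ.0) 1) ((λ.λ.1 0) (λ.λ.0))
  [1] λ.(λ.λ.λ.λ.0) ((λ.λ.1 0) (λ.λ.0))
  [2] λ.λ.λ.λ.0

Term B:
  start: λ.(λ.λ.λ.λ.0) ((λ.λ.1 0) (λ.λ.0))
  [1] λ.λ.λ.λ.0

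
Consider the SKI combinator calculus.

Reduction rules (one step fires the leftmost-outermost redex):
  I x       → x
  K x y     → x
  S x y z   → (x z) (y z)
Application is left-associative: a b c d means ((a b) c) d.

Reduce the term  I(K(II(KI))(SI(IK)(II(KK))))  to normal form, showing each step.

  start: I(K(II(KI))(SI(IK)(II(KK))))
  [1] K(II(KI))(SI(IK)(II(KK)))
  [2] II(KI)
  [3] I(KI)
  [4] KI

Answer: normal form = KI  (in 4 steps)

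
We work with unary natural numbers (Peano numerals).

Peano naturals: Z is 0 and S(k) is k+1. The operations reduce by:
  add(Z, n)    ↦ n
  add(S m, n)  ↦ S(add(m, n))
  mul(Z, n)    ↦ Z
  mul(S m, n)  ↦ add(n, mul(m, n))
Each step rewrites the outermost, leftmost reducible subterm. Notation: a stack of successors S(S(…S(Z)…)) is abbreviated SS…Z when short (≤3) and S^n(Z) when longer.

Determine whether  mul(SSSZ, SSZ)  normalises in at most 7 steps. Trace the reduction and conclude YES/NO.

Answer: NO — after 7 steps the term is S(S(S(S(add(Z, mul(SZ, SSZ)))))), not yet normal

Derivation:
  start: mul(SSSZ, SSZ)
  step 1: add(SSZ, mul(SSZ, SSZ))
  step 2: S(add(SZ, mul(SSZ, SSZ)))
  step 3: S(S(add(Z, mul(SSZ, SSZ))))
  step 4: S(S(mul(SSZ, SSZ)))
  step 5: S(S(add(SSZ, mul(SZ, SSZ))))
  step 6: S(S(S(add(SZ, mul(SZ, SSZ)))))
  step 7: S(S(S(S(add(Z, mul(SZ, SSZ))))))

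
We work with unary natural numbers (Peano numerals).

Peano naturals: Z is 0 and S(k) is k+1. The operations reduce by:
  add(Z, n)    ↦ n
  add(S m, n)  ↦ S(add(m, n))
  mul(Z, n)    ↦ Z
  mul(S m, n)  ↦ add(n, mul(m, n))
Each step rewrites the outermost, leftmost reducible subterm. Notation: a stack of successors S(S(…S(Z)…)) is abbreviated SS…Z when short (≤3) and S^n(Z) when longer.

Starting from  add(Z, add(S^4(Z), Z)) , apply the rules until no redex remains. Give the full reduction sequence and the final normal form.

Answer: normal form = S^4(Z)  (in 6 steps)

Working:
  start: add(Z, add(S^4(Z), Z))
  [1] add(S^4(Z), Z)
  [2] S(add(SSSZ, Z))
  [3] S(S(add(SSZ, Z)))
  [4] S(S(S(add(SZ, Z))))
  [5] S(S(S(S(add(Z, Z)))))
  [6] S^4(Z)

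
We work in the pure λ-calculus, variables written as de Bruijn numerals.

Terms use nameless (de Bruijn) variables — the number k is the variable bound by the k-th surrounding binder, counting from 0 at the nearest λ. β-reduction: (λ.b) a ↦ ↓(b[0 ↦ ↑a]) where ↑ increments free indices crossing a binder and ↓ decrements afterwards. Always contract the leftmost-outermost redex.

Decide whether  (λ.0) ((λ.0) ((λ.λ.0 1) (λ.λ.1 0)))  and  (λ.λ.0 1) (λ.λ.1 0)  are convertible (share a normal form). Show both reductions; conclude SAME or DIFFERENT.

Answer: SAME — A ⇓ λ.0 (λ.λ.1 0), B ⇓ λ.0 (λ.λ.1 0)

Reduction:
Term A:
  start: (λ.0) ((λ.0) ((λ.λ.0 1) (λ.λ.1 0)))
  [1] (λ.0) ((λ.λ.0 1) (λ.λ.1 0))
  [2] (λ.λ.0 1) (λ.λ.1 0)
  [3] λ.0 (λ.λ.1 0)

Term B:
  start: (λ.λ.0 1) (λ.λ.1 0)
  [1] λ.0 (λ.λ.1 0)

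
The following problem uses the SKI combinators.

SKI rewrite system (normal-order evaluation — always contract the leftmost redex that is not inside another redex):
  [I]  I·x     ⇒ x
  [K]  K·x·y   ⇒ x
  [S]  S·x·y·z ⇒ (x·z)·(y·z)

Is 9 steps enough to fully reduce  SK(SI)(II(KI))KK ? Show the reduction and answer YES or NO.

  start: SK(SI)(II(KI))KK
  [1] K(II(KI))(SI(II(KI)))KK
  [2] II(KI)KK
  [3] I(KI)KK
  [4] KIKK
  [5] IK
  [6] K

Answer: YES — reaches normal form K in 6 ≤ 9 steps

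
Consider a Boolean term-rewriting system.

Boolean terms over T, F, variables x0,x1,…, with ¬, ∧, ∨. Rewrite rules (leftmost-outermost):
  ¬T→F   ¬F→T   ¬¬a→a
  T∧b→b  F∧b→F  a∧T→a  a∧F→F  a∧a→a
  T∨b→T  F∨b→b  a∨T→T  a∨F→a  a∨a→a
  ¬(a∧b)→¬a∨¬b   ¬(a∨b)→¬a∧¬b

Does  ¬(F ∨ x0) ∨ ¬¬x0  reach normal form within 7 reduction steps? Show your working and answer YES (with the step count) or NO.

Answer: YES — reaches normal form ¬x0 ∨ x0 in 4 ≤ 7 steps

Reduction:
  start: ¬(F ∨ x0) ∨ ¬¬x0
  step 1: (¬F ∧ ¬x0) ∨ ¬¬x0
  step 2: (T ∧ ¬x0) ∨ ¬¬x0
  step 3: ¬x0 ∨ ¬¬x0
  step 4: ¬x0 ∨ x0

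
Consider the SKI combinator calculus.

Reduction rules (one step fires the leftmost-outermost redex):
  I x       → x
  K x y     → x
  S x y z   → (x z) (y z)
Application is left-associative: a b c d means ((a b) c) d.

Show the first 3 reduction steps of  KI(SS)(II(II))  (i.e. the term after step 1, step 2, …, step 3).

  start: KI(SS)(II(II))
  →1  I(II(II))
  →2  II(II)
  →3  I(II)

Answer: after 3 steps: I(II)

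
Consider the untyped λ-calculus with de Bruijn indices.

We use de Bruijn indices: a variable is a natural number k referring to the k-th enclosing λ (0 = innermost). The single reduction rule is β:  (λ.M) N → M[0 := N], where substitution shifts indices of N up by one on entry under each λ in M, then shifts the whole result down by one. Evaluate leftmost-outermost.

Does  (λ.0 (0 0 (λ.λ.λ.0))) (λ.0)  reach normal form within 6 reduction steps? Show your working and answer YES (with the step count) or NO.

  start: (λ.0 (0 0 (λ.λ.λ.0))) (λ.0)
  step 1: (λ.0) ((λ.0) (λ.0) (λ.λ.λ.0))
  step 2: (λ.0) (λ.0) (λ.λ.λ.0)
  step 3: (λ.0) (λ.λ.λ.0)
  step 4: λ.λ.λ.0

Answer: YES — reaches normal form λ.λ.λ.0 in 4 ≤ 6 steps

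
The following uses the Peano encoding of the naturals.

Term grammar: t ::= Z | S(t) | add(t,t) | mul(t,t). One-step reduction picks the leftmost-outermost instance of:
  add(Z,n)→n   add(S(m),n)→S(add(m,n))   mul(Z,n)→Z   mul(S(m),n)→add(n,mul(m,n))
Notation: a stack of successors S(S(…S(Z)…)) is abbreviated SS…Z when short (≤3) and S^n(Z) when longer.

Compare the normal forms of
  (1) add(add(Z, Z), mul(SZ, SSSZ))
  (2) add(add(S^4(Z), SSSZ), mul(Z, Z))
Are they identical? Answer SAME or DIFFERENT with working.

Term A:
  start: add(add(Z, Z), mul(SZ, SSSZ))
  step 1: add(Z, mul(SZ, SSSZ))
  step 2: mul(SZ, SSSZ)
  step 3: add(SSSZ, mul(Z, SSSZ))
  step 4: S(add(SSZ, mul(Z, SSSZ)))
  step 5: S(S(add(SZ, mul(Z, SSSZ))))
  step 6: S(S(S(add(Z, mul(Z, SSSZ)))))
  step 7: S(S(S(mul(Z, SSSZ))))
  step 8: SSSZ

Term B:
  start: add(add(S^4(Z), SSSZ), mul(Z, Z))
  step 1: add(S(add(SSSZ, SSSZ)), mul(Z, Z))
  step 2: S(add(add(SSSZ, SSSZ), mul(Z, Z)))
  step 3: S(add(S(add(SSZ, SSSZ)), mul(Z, Z)))
  step 4: S(S(add(add(SSZ, SSSZ), mul(Z, Z))))
  step 5: S(S(add(S(add(SZ, SSSZ)), mul(Z, Z))))
  step 6: S(S(S(add(add(SZ, SSSZ), mul(Z, Z)))))
  step 7: S(S(S(add(S(add(Z, SSSZ)), mul(Z, Z)))))
  step 8: S(S(S(S(add(add(Z, SSSZ), mul(Z, Z))))))
  step 9: S(S(S(S(add(SSSZ, mul(Z, Z))))))
  step 10: S(S(S(S(S(add(SSZ, mul(Z, Z)))))))
  step 11: S(S(S(S(S(S(add(SZ, mul(Z, Z))))))))
  step 12: S(S(S(S(S(S(S(add(Z, mul(Z, Z)))))))))
  step 13: S(S(S(S(S(S(S(mul(Z, Z))))))))
  step 14: S^7(Z)

Answer: DIFFERENT — A ⇓ SSSZ, B ⇓ S^7(Z)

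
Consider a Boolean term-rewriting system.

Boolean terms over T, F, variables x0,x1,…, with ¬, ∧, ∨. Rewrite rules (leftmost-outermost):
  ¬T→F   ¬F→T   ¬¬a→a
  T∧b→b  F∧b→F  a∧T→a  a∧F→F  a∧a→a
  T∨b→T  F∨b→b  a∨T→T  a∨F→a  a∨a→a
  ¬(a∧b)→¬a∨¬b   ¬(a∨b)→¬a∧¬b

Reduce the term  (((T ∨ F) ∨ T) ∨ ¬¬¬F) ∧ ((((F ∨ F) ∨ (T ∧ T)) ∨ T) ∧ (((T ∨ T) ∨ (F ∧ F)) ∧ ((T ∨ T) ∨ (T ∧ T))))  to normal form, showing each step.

Answer: normal form = T  (in 10 steps)

Working:
  start: (((T ∨ F) ∨ T) ∨ ¬¬¬F) ∧ ((((F ∨ F) ∨ (T ∧ T)) ∨ T) ∧ (((T ∨ T) ∨ (F ∧ F)) ∧ ((T ∨ T) ∨ (T ∧ T))))
  step 1: (T ∨ ¬¬¬F) ∧ ((((F ∨ F) ∨ (T ∧ T)) ∨ T) ∧ (((T ∨ T) ∨ (F ∧ F)) ∧ ((T ∨ T) ∨ (T ∧ T))))
  step 2: T ∧ ((((F ∨ F) ∨ (T ∧ T)) ∨ T) ∧ (((T ∨ T) ∨ (F ∧ F)) ∧ ((T ∨ T) ∨ (T ∧ T))))
  step 3: (((F ∨ F) ∨ (T ∧ T)) ∨ T) ∧ (((T ∨ T) ∨ (F ∧ F)) ∧ ((T ∨ T) ∨ (T ∧ T)))
  step 4: T ∧ (((T ∨ T) ∨ (F ∧ F)) ∧ ((T ∨ T) ∨ (T ∧ T)))
  step 5: ((T ∨ T) ∨ (F ∧ F)) ∧ ((T ∨ T) ∨ (T ∧ T))
  step 6: (T ∨ (F ∧ F)) ∧ ((T ∨ T) ∨ (T ∧ T))
  step 7: T ∧ ((T ∨ T) ∨ (T ∧ T))
  step 8: (T ∨ T) ∨ (T ∧ T)
  step 9: T ∨ (T ∧ T)
  step 10: T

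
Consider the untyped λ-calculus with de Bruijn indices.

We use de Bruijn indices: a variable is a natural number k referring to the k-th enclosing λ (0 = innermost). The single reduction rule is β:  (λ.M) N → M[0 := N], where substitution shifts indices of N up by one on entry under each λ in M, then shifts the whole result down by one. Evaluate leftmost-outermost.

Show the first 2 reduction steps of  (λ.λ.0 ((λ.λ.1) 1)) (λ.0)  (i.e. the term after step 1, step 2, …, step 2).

  start: (λ.λ.0 ((λ.λ.1) 1)) (λ.0)
  →1  λ.0 ((λ.λ.1) (λ.0))
  →2  λ.0 (λ.λ.0)

Answer: after 2 steps: λ.0 (λ.λ.0)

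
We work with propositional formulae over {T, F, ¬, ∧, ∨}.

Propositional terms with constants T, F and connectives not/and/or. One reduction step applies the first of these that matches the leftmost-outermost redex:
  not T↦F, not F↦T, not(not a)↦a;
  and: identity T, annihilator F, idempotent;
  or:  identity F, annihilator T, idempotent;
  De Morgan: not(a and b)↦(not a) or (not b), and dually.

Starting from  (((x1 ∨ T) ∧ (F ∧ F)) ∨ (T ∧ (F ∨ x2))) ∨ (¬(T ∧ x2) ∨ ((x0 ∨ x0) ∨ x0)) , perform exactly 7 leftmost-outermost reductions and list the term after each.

Answer: after 7 steps: x2 ∨ ((¬T ∨ ¬x2) ∨ ((x0 ∨ x0) ∨ x0))

Derivation:
  start: (((x1 ∨ T) ∧ (F ∧ F)) ∨ (T ∧ (F ∨ x2))) ∨ (¬(T ∧ x2) ∨ ((x0 ∨ x0) ∨ x0))
  step 1: ((T ∧ (F ∧ F)) ∨ (T ∧ (F ∨ x2))) ∨ (¬(T ∧ x2) ∨ ((x0 ∨ x0) ∨ x0))
  step 2: ((F ∧ F) ∨ (T ∧ (F ∨ x2))) ∨ (¬(T ∧ x2) ∨ ((x0 ∨ x0) ∨ x0))
  step 3: (F ∨ (T ∧ (F ∨ x2))) ∨ (¬(T ∧ x2) ∨ ((x0 ∨ x0) ∨ x0))
  step 4: (T ∧ (F ∨ x2)) ∨ (¬(T ∧ x2) ∨ ((x0 ∨ x0) ∨ x0))
  step 5: (F ∨ x2) ∨ (¬(T ∧ x2) ∨ ((x0 ∨ x0) ∨ x0))
  step 6: x2 ∨ (¬(T ∧ x2) ∨ ((x0 ∨ x0) ∨ x0))
  step 7: x2 ∨ ((¬T ∨ ¬x2) ∨ ((x0 ∨ x0) ∨ x0))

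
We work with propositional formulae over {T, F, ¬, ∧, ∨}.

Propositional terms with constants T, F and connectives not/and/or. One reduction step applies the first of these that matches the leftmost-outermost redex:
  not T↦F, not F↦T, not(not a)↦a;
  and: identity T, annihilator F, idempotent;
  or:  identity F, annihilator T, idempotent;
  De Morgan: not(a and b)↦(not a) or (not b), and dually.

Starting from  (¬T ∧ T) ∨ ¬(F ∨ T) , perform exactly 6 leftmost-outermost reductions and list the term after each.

Answer: after 6 steps: ¬T

Working:
  start: (¬T ∧ T) ∨ ¬(F ∨ T)
  step 1: ¬T ∨ ¬(F ∨ T)
  step 2: F ∨ ¬(F ∨ T)
  step 3: ¬(F ∨ T)
  step 4: ¬F ∧ ¬T
  step 5: T ∧ ¬T
  step 6: ¬T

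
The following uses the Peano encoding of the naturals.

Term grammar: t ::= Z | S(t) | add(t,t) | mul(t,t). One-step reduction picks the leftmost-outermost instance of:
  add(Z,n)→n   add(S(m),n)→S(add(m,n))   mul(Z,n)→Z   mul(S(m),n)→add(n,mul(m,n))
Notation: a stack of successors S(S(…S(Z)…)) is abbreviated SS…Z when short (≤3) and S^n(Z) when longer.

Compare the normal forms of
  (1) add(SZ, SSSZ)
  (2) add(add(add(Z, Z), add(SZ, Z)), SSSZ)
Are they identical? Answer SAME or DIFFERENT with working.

Answer: SAME — A ⇓ S^4(Z), B ⇓ S^4(Z)

Working:
Term A:
  start: add(SZ, SSSZ)
  [1] S(add(Z, SSSZ))
  [2] S^4(Z)

Term B:
  start: add(add(add(Z, Z), add(SZ, Z)), SSSZ)
  [1] add(add(Z, add(SZ, Z)), SSSZ)
  [2] add(add(SZ, Z), SSSZ)
  [3] add(S(add(Z, Z)), SSSZ)
  [4] S(add(add(Z, Z), SSSZ))
  [5] S(add(Z, SSSZ))
  [6] S^4(Z)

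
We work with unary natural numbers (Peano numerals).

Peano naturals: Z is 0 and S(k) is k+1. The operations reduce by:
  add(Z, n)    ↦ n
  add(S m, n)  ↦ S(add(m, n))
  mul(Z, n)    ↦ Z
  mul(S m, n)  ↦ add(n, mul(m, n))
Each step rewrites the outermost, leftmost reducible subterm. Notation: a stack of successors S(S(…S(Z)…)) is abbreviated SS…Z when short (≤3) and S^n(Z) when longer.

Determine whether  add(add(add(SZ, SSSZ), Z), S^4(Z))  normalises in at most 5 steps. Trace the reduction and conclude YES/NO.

  start: add(add(add(SZ, SSSZ), Z), S^4(Z))
  →1  add(add(S(add(Z, SSSZ)), Z), S^4(Z))
  →2  add(S(add(add(Z, SSSZ), Z)), S^4(Z))
  →3  S(add(add(add(Z, SSSZ), Z), S^4(Z)))
  →4  S(add(add(SSSZ, Z), S^4(Z)))
  →5  S(add(S(add(SSZ, Z)), S^4(Z)))

Answer: NO — after 5 steps the term is S(add(S(add(SSZ, Z)), S^4(Z))), not yet normal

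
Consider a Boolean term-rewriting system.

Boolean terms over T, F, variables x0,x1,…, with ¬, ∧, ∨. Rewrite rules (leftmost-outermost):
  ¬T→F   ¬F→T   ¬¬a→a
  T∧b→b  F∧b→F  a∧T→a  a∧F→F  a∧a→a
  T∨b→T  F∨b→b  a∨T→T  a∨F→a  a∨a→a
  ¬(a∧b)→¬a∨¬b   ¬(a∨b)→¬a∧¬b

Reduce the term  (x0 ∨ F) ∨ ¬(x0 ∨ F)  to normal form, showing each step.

  start: (x0 ∨ F) ∨ ¬(x0 ∨ F)
  [1] x0 ∨ ¬(x0 ∨ F)
  [2] x0 ∨ (¬x0 ∧ ¬F)
  [3] x0 ∨ (¬x0 ∧ T)
  [4] x0 ∨ ¬x0

Answer: normal form = x0 ∨ ¬x0  (in 4 steps)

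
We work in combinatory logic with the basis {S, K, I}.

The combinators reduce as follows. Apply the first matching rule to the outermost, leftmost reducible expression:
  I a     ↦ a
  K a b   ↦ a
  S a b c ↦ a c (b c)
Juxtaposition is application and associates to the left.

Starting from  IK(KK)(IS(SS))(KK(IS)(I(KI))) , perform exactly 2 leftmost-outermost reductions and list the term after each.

  start: IK(KK)(IS(SS))(KK(IS)(I(KI)))
  [1] K(KK)(IS(SS))(KK(IS)(I(KI)))
  [2] KK(KK(IS)(I(KI)))

Answer: after 2 steps: KK(KK(IS)(I(KI)))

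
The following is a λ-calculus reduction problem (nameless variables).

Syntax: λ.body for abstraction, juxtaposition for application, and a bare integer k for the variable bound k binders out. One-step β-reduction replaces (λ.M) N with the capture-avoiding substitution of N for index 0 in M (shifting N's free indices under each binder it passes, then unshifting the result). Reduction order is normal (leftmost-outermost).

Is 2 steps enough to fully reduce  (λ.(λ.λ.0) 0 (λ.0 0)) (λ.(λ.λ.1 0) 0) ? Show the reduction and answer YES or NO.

  start: (λ.(λ.λ.0) 0 (λ.0 0)) (λ.(λ.λ.1 0) 0)
  step 1: (λ.λ.0) (λ.(λ.λ.1 0) 0) (λ.0 0)
  step 2: (λ.0) (λ.0 0)

Answer: NO — after 2 steps the term is (λ.0) (λ.0 0), not yet normal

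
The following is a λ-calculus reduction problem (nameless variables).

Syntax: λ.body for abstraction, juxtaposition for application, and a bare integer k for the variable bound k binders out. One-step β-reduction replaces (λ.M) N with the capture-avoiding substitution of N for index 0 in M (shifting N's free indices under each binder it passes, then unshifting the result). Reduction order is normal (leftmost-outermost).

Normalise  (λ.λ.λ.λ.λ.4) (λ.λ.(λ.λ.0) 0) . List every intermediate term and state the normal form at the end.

  start: (λ.λ.λ.λ.λ.4) (λ.λ.(λ.λ.0) 0)
  [1] λ.λ.λ.λ.λ.λ.(λ.λ.0) 0
  [2] λ.λ.λ.λ.λ.λ.λ.0

Answer: normal form = λ.λ.λ.λ.λ.λ.λ.0  (in 2 steps)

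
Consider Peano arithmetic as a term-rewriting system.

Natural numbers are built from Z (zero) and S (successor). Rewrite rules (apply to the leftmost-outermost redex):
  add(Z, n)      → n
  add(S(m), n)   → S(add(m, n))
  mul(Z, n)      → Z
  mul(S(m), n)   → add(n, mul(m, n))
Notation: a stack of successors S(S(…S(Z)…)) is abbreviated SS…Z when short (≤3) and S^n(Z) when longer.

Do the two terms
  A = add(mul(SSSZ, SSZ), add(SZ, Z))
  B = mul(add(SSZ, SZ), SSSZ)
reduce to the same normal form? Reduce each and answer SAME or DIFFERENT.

Answer: DIFFERENT — A ⇓ S^7(Z), B ⇓ S^9(Z)

Working:
Term A:
  start: add(mul(SSSZ, SSZ), add(SZ, Z))
  →1  add(add(SSZ, mul(SSZ, SSZ)), add(SZ, Z))
  →2  add(S(add(SZ, mul(SSZ, SSZ))), add(SZ, Z))
  →3  S(add(add(SZ, mul(SSZ, SSZ)), add(SZ, Z)))
  →4  S(add(S(add(Z, mul(SSZ, SSZ))), add(SZ, Z)))
  →5  S(S(add(add(Z, mul(SSZ, SSZ)), add(SZ, Z))))
  →6  S(S(add(mul(SSZ, SSZ), add(SZ, Z))))
  →7  S(S(add(add(SSZ, mul(SZ, SSZ)), add(SZ, Z))))
  →8  S(S(add(S(add(SZ, mul(SZ, SSZ))), add(SZ, Z))))
  →9  S(S(S(add(add(SZ, mul(SZ, SSZ)), add(SZ, Z)))))
  →10  S(S(S(add(S(add(Z, mul(SZ, SSZ))), add(SZ, Z)))))
  →11  S(S(S(S(add(add(Z, mul(SZ, SSZ)), add(SZ, Z))))))
  →12  S(S(S(S(add(mul(SZ, SSZ), add(SZ, Z))))))
  →13  S(S(S(S(add(add(SSZ, mul(Z, SSZ)), add(SZ, Z))))))
  →14  S(S(S(S(add(S(add(SZ, mul(Z, SSZ))), add(SZ, Z))))))
  →15  S(S(S(S(S(add(add(SZ, mul(Z, SSZ)), add(SZ, Z)))))))
  →16  S(S(S(S(S(add(S(add(Z, mul(Z, SSZ))), add(SZ, Z)))))))
  →17  S(S(S(S(S(S(add(add(Z, mul(Z, SSZ)), add(SZ, Z))))))))
  →18  S(S(S(S(S(S(add(mul(Z, SSZ), add(SZ, Z))))))))
  →19  S(S(S(S(S(S(add(Z, add(SZ, Z))))))))
  →20  S(S(S(S(S(S(add(SZ, Z)))))))
  →21  S(S(S(S(S(S(S(add(Z, Z))))))))
  →22  S^7(Z)

Term B:
  start: mul(add(SSZ, SZ), SSSZ)
  →1  mul(S(add(SZ, SZ)), SSSZ)
  →2  add(SSSZ, mul(add(SZ, SZ), SSSZ))
  →3  S(add(SSZ, mul(add(SZ, SZ), SSSZ)))
  →4  S(S(add(SZ, mul(add(SZ, SZ), SSSZ))))
  →5  S(S(S(add(Z, mul(add(SZ, SZ), SSSZ)))))
  →6  S(S(S(mul(add(SZ, SZ), SSSZ))))
  →7  S(S(S(mul(S(add(Z, SZ)), SSSZ))))
  →8  S(S(S(add(SSSZ, mul(add(Z, SZ), SSSZ)))))
  →9  S(S(S(S(add(SSZ, mul(add(Z, SZ), SSSZ))))))
  →10  S(S(S(S(S(add(SZ, mul(add(Z, SZ), SSSZ)))))))
  →11  S(S(S(S(S(S(add(Z, mul(add(Z, SZ), SSSZ))))))))
  →12  S(S(S(S(S(S(mul(add(Z, SZ), SSSZ)))))))
  →13  S(S(S(S(S(S(mul(SZ, SSSZ)))))))
  →14  S(S(S(S(S(S(add(SSSZ, mul(Z, SSSZ))))))))
  →15  S(S(S(S(S(S(S(add(SSZ, mul(Z, SSSZ)))))))))
  →16  S(S(S(S(S(S(S(S(add(SZ, mul(Z, SSSZ))))))))))
  →17  S(S(S(S(S(S(S(S(S(add(Z, mul(Z, SSSZ)))))))))))
  →18  S(S(S(S(S(S(S(S(S(mul(Z, SSSZ))))))))))
  →19  S^9(Z)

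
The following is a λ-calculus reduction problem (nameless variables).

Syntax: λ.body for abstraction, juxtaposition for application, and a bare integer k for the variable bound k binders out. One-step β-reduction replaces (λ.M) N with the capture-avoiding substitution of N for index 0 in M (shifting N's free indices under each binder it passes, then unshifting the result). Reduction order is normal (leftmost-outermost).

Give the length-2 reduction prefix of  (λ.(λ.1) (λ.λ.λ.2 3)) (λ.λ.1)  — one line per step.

Answer: after 2 steps: λ.λ.1

Working:
  start: (λ.(λ.1) (λ.λ.λ.2 3)) (λ.λ.1)
  step 1: (λ.λ.λ.1) (λ.λ.λ.2 (λ.λ.1))
  step 2: λ.λ.1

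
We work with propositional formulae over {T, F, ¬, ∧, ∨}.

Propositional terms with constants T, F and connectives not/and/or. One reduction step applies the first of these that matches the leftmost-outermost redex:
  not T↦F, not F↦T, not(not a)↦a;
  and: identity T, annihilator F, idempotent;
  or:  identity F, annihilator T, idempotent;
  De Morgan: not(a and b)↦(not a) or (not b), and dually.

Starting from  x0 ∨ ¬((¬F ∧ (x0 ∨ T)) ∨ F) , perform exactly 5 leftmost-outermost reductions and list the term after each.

  start: x0 ∨ ¬((¬F ∧ (x0 ∨ T)) ∨ F)
  [1] x0 ∨ (¬(¬F ∧ (x0 ∨ T)) ∧ ¬F)
  [2] x0 ∨ ((¬¬F ∨ ¬(x0 ∨ T)) ∧ ¬F)
  [3] x0 ∨ ((F ∨ ¬(x0 ∨ T)) ∧ ¬F)
  [4] x0 ∨ (¬(x0 ∨ T) ∧ ¬F)
  [5] x0 ∨ ((¬x0 ∧ ¬T) ∧ ¬F)

Answer: after 5 steps: x0 ∨ ((¬x0 ∧ ¬T) ∧ ¬F)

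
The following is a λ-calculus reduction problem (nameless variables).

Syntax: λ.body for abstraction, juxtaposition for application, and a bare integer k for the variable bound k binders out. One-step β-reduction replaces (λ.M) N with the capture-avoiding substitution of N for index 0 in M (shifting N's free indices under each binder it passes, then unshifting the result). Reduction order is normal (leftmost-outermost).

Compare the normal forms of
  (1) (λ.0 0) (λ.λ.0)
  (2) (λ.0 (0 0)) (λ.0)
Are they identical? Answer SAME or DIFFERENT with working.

Answer: SAME — A ⇓ λ.0, B ⇓ λ.0

Working:
Term A:
  start: (λ.0 0) (λ.λ.0)
  →1  (λ.λ.0) (λ.λ.0)
  →2  λ.0

Term B:
  start: (λ.0 (0 0)) (λ.0)
  →1  (λ.0) ((λ.0) (λ.0))
  →2  (λ.0) (λ.0)
  →3  λ.0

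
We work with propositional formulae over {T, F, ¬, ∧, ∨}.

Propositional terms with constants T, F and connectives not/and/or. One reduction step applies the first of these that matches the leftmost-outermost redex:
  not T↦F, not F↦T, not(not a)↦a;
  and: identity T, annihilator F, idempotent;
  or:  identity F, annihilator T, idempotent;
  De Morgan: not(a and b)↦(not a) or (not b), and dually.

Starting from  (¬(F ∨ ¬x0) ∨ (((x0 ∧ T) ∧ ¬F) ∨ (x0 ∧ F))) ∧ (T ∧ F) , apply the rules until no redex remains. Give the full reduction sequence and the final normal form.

  start: (¬(F ∨ ¬x0) ∨ (((x0 ∧ T) ∧ ¬F) ∨ (x0 ∧ F))) ∧ (T ∧ F)
  →1  ((¬F ∧ ¬¬x0) ∨ (((x0 ∧ T) ∧ ¬F) ∨ (x0 ∧ F))) ∧ (T ∧ F)
  →2  ((T ∧ ¬¬x0) ∨ (((x0 ∧ T) ∧ ¬F) ∨ (x0 ∧ F))) ∧ (T ∧ F)
  →3  (¬¬x0 ∨ (((x0 ∧ T) ∧ ¬F) ∨ (x0 ∧ F))) ∧ (T ∧ F)
  →4  (x0 ∨ (((x0 ∧ T) ∧ ¬F) ∨ (x0 ∧ F))) ∧ (T ∧ F)
  →5  (x0 ∨ ((x0 ∧ ¬F) ∨ (x0 ∧ F))) ∧ (T ∧ F)
  →6  (x0 ∨ ((x0 ∧ T) ∨ (x0 ∧ F))) ∧ (T ∧ F)
  →7  (x0 ∨ (x0 ∨ (x0 ∧ F))) ∧ (T ∧ F)
  →8  (x0 ∨ (x0 ∨ F)) ∧ (T ∧ F)
  →9  (x0 ∨ x0) ∧ (T ∧ F)
  →10  x0 ∧ (T ∧ F)
  →11  x0 ∧ F
  →12  F

Answer: normal form = F  (in 12 steps)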